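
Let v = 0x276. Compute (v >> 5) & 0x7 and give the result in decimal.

v = 1001110110
Shift right by 5: 10011
Mask low 3 bits: 011 = 3

3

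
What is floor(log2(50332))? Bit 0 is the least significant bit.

50332 = 1100010010011100
The topmost 1 is at position 15 (since 2^15 = 32768 ≤ 50332 < 65536).

15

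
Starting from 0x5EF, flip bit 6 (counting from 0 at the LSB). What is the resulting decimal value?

x = 10111101111
bit 6 is currently 1; toggle it via x ^ (1 << 6) = x ^ 64
→ 10110101111 = 1455

1455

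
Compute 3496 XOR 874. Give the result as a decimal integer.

3496 = 110110101000
874 = 001101101010
XOR → 111011000010 = 3778

3778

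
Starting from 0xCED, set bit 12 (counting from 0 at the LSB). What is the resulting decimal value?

7405

x = 00110011101101
bit 12 is currently 0; set it via x | (1 << 12) = x | 4096
→ 01110011101101 = 7405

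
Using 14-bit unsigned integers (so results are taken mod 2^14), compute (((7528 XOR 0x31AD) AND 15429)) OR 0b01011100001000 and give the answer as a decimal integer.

16205

7528 = 01110101101000
0x31AD = 11000110101101
→ XOR → 10110011000101 = 11461
15429 = 11110001000101
→ AND → 10110001000101 = 11333
0b01011100001000 = 01011100001000
→ OR → 11111101001101 = 16205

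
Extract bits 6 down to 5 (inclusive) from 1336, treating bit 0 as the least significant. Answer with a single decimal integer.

1

v = 0010100111000
Shift right by 5: 00101001
Mask low 2 bits: 01 = 1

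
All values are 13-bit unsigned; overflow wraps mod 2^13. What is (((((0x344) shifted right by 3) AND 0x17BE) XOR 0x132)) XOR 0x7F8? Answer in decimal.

1762

0x344 = 0001101000100
→ shifted right by 3 → 0000001101000 = 104
0x17BE = 1011110111110
→ AND → 0000000101000 = 40
0x132 = 0000100110010
→ XOR → 0000100011010 = 282
0x7F8 = 0011111111000
→ XOR → 0011011100010 = 1762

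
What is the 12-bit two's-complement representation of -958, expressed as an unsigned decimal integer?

3138

958 in 12 bits: 001110111110
Invert: 110001000001
Add 1:  110001000010 = 3138
(Check: 2^12 - 958 = 4096 - 958 = 3138.)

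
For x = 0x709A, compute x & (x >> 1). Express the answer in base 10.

12296

x = 111000010011010 = 28826
x>>1 = 011100001001101
AND  = 011000000001000 = 12296
(x & (x >> 1) has a 1 wherever x has two consecutive 1 bits.)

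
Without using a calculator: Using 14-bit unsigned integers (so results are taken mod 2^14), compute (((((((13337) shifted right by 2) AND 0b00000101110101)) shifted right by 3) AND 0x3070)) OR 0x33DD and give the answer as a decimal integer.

13309

13337 = 11010000011001
→ shifted right by 2 → 00110100000110 = 3334
0b00000101110101 = 00000101110101
→ AND → 00000100000100 = 260
→ shifted right by 3 → 00000000100000 = 32
0x3070 = 11000001110000
→ AND → 00000000100000 = 32
0x33DD = 11001111011101
→ OR → 11001111111101 = 13309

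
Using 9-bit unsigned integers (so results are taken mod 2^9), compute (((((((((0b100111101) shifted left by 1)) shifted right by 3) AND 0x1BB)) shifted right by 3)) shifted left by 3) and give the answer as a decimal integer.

8

0b100111101 = 100111101
→ shifted left by 1 (mod 2^9) → 001111010 = 122
→ shifted right by 3 → 000001111 = 15
0x1BB = 110111011
→ AND → 000001011 = 11
→ shifted right by 3 → 000000001 = 1
→ shifted left by 3 (mod 2^9) → 000001000 = 8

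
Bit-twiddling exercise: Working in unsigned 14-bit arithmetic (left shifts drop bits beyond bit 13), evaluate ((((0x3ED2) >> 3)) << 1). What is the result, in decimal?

4020

0x3ED2 = 11111011010010
→ >> 3 → 00011111011010 = 2010
→ << 1 (mod 2^14) → 00111110110100 = 4020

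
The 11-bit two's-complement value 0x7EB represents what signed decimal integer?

pattern = 11111101011 (MSB is 1 ⇒ negative)
Invert: 00000010100, add 1 → 00000010101 = 21, so the value is -21.
(Equivalently: 2027 - 2^11 = 2027 - 2048 = -21.)

-21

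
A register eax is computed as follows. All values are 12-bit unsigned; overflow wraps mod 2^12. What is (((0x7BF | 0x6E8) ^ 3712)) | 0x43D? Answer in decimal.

3455

0x7BF = 011110111111
0x6E8 = 011011101000
→ | → 011111111111 = 2047
3712 = 111010000000
→ ^ → 100101111111 = 2431
0x43D = 010000111101
→ | → 110101111111 = 3455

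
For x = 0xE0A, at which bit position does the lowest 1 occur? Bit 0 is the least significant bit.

0xE0A = 111000001010
Trailing zeros: 1, so the lowest set bit is bit 1 (value 2).

1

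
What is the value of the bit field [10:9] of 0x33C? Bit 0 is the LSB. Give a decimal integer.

1

v = 001100111100
Shift right by 9: 001
Mask low 2 bits: 01 = 1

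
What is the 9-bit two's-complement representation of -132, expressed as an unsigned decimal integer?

380

132 in 9 bits: 010000100
Invert: 101111011
Add 1:  101111100 = 380
(Check: 2^9 - 132 = 512 - 132 = 380.)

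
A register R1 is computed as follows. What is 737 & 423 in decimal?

161

737 = 1011100001
423 = 0110100111
AND → 0010100001 = 161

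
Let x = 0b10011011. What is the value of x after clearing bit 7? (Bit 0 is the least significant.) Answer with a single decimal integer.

x = 10011011
bit 7 is currently 1; clear it via x & ~(1 << 7) = x & ~128
→ 00011011 = 27

27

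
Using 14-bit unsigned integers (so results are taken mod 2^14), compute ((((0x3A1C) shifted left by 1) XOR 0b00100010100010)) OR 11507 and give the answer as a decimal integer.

15611

0x3A1C = 11101000011100
→ shifted left by 1 (mod 2^14) → 11010000111000 = 13368
0b00100010100010 = 00100010100010
→ XOR → 11110010011010 = 15514
11507 = 10110011110011
→ OR → 11110011111011 = 15611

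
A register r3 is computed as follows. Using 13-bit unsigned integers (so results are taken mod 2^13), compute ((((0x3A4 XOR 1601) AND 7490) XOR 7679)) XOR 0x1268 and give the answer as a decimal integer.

0x3A4 = 0001110100100
1601 = 0011001000001
→ XOR → 0010111100101 = 1509
7490 = 1110101000010
→ AND → 0010101000000 = 1344
7679 = 1110111111111
→ XOR → 1100010111111 = 6335
0x1268 = 1001001101000
→ XOR → 0101011010111 = 2775

2775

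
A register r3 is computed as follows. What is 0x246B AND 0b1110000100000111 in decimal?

0x246B = 0010010001101011
b = 1110000100000111
AND → 0010000000000011 = 8195

8195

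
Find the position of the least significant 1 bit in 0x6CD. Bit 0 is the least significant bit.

0

0x6CD = 11011001101
Trailing zeros: 0, so the lowest set bit is bit 0 (value 1).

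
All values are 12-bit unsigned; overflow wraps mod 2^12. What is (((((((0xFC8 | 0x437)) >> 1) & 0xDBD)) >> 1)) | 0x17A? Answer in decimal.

1022

0xFC8 = 111111001000
0x437 = 010000110111
→ | → 111111111111 = 4095
→ >> 1 → 011111111111 = 2047
0xDBD = 110110111101
→ & → 010110111101 = 1469
→ >> 1 → 001011011110 = 734
0x17A = 000101111010
→ | → 001111111110 = 1022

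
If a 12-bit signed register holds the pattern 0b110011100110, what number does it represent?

pattern = 110011100110 (MSB is 1 ⇒ negative)
Invert: 001100011001, add 1 → 001100011010 = 794, so the value is -794.
(Equivalently: 3302 - 2^12 = 3302 - 4096 = -794.)

-794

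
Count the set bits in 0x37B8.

9

0x37B8 = 11011110111000
Count the 1s: 1 + 1 + 1 + 1 + 1 + 1 + 1 + 1 + 1 = 9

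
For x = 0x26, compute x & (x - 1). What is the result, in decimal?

36

x = 100110 = 38
x - 1 = 100101
AND   = 100100 = 36
(x & (x - 1) clears the lowest set bit of x.)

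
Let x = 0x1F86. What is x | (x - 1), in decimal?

x = 1111110000110 = 8070
x - 1 = 1111110000101
OR    = 1111110000111 = 8071
(x | (x - 1) sets all bits below the lowest set bit.)

8071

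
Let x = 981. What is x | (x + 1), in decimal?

x = 1111010101 = 981
x + 1 = 1111010110
OR    = 1111010111 = 983
(x | (x + 1) sets the lowest cleared bit.)

983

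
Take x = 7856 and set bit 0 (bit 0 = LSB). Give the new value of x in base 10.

x = 1111010110000
bit 0 is currently 0; set it via x | (1 << 0) = x | 1
→ 1111010110001 = 7857

7857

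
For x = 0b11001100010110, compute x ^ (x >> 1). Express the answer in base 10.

10909

x = 11001100010110 = 13078
x>>1 = 01100110001011
XOR  = 10101010011101 = 10909
(x ^ (x >> 1) gives the standard binary-reflected Gray code of x.)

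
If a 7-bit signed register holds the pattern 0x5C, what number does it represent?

pattern = 1011100 (MSB is 1 ⇒ negative)
Invert: 0100011, add 1 → 0100100 = 36, so the value is -36.
(Equivalently: 92 - 2^7 = 92 - 128 = -36.)

-36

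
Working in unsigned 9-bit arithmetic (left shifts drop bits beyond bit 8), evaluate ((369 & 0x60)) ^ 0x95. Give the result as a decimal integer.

245

369 = 101110001
0x60 = 001100000
→ & → 001100000 = 96
0x95 = 010010101
→ ^ → 011110101 = 245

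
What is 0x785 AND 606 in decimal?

0x785 = 11110000101
606 = 01001011110
AND → 01000000100 = 516

516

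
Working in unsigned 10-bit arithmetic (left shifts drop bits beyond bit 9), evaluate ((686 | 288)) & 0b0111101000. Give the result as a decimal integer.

424

686 = 1010101110
288 = 0100100000
→ | → 1110101110 = 942
0b0111101000 = 0111101000
→ & → 0110101000 = 424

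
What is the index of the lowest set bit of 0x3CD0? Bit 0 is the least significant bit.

0x3CD0 = 11110011010000
Trailing zeros: 4, so the lowest set bit is bit 4 (value 16).

4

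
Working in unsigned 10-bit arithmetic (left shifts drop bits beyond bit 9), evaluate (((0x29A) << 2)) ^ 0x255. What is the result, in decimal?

0x29A = 1010011010
→ << 2 (mod 2^10) → 1001101000 = 616
0x255 = 1001010101
→ ^ → 0000111101 = 61

61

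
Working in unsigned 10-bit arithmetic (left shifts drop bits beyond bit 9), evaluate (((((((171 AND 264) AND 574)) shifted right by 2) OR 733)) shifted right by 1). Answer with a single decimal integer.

171 = 0010101011
264 = 0100001000
→ AND → 0000001000 = 8
574 = 1000111110
→ AND → 0000001000 = 8
→ shifted right by 2 → 0000000010 = 2
733 = 1011011101
→ OR → 1011011111 = 735
→ shifted right by 1 → 0101101111 = 367

367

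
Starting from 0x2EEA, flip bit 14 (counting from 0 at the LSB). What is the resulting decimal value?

28394

x = 0010111011101010
bit 14 is currently 0; toggle it via x ^ (1 << 14) = x ^ 16384
→ 0110111011101010 = 28394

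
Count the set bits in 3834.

9

3834 = 111011111010
Count the 1s: 1 + 1 + 1 + 1 + 1 + 1 + 1 + 1 + 1 = 9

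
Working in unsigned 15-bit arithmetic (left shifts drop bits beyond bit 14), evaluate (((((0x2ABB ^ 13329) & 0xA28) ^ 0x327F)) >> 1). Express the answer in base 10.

7211

0x2ABB = 010101010111011
13329 = 011010000010001
→ ^ → 001111010101010 = 7850
0xA28 = 000101000101000
→ & → 000101000101000 = 2600
0x327F = 011001001111111
→ ^ → 011100001010111 = 14423
→ >> 1 → 001110000101011 = 7211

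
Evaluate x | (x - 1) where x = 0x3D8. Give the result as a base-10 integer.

x = 1111011000 = 984
x - 1 = 1111010111
OR    = 1111011111 = 991
(x | (x - 1) sets all bits below the lowest set bit.)

991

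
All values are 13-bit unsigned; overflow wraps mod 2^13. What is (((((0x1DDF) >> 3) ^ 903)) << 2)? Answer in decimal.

240

0x1DDF = 1110111011111
→ >> 3 → 0001110111011 = 955
903 = 0001110000111
→ ^ → 0000000111100 = 60
→ << 2 (mod 2^13) → 0000011110000 = 240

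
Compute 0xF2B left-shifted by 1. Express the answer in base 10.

7766

0xF2B = 0111100101011
shift left by 1 → 1111001010110 = 7766
(equivalently, 3883 × 2^1 = 3883 × 2)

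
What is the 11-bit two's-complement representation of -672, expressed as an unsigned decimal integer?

1376

672 in 11 bits: 01010100000
Invert: 10101011111
Add 1:  10101100000 = 1376
(Check: 2^11 - 672 = 2048 - 672 = 1376.)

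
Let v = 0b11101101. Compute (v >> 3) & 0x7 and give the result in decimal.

v = 11101101
Shift right by 3: 11101
Mask low 3 bits: 101 = 5

5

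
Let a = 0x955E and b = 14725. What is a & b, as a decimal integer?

4356

0x955E = 1001010101011110
14725 = 0011100110000101
AND → 0001000100000100 = 4356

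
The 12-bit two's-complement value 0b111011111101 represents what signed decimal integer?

-259

pattern = 111011111101 (MSB is 1 ⇒ negative)
Invert: 000100000010, add 1 → 000100000011 = 259, so the value is -259.
(Equivalently: 3837 - 2^12 = 3837 - 4096 = -259.)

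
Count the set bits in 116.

116 = 1110100
Count the 1s: 1 + 1 + 1 + 1 = 4

4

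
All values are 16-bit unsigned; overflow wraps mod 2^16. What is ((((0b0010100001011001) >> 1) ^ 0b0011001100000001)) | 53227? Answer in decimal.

61423

0b0010100001011001 = 0010100001011001
→ >> 1 → 0001010000101100 = 5164
0b0011001100000001 = 0011001100000001
→ ^ → 0010011100101101 = 10029
53227 = 1100111111101011
→ | → 1110111111101111 = 61423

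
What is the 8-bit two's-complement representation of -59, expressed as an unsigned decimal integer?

197

59 in 8 bits: 00111011
Invert: 11000100
Add 1:  11000101 = 197
(Check: 2^8 - 59 = 256 - 59 = 197.)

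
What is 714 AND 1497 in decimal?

714 = 01011001010
1497 = 10111011001
AND → 00011001000 = 200

200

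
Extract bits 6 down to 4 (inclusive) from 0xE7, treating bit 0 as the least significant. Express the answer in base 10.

v = 011100111
Shift right by 4: 01110
Mask low 3 bits: 110 = 6

6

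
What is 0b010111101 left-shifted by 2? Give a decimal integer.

756

x = 0010111101
shift left by 2 → 1011110100 = 756
(equivalently, 189 × 2^2 = 189 × 4)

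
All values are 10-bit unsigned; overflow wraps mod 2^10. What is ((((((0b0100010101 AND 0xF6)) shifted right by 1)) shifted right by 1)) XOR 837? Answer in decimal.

0b0100010101 = 0100010101
0xF6 = 0011110110
→ AND → 0000010100 = 20
→ shifted right by 1 → 0000001010 = 10
→ shifted right by 1 → 0000000101 = 5
837 = 1101000101
→ XOR → 1101000000 = 832

832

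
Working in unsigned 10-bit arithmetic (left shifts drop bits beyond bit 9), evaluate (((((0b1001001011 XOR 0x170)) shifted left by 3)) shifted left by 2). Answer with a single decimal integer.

0b1001001011 = 1001001011
0x170 = 0101110000
→ XOR → 1100111011 = 827
→ shifted left by 3 (mod 2^10) → 0111011000 = 472
→ shifted left by 2 (mod 2^10) → 1101100000 = 864

864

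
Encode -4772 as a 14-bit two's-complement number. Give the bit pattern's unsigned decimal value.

11612

4772 in 14 bits: 01001010100100
Invert: 10110101011011
Add 1:  10110101011100 = 11612
(Check: 2^14 - 4772 = 16384 - 4772 = 11612.)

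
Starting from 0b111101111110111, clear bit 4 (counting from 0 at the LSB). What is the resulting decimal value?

x = 111101111110111
bit 4 is currently 1; clear it via x & ~(1 << 4) = x & ~16
→ 111101111100111 = 31719

31719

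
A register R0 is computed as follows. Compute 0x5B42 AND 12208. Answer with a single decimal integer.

0x5B42 = 101101101000010
12208 = 010111110110000
AND → 000101100000000 = 2816

2816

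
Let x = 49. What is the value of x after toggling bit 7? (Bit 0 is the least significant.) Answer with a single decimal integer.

x = 000110001
bit 7 is currently 0; toggle it via x ^ (1 << 7) = x ^ 128
→ 010110001 = 177

177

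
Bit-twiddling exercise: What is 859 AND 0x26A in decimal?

859 = 1101011011
0x26A = 1001101010
AND → 1001001010 = 586

586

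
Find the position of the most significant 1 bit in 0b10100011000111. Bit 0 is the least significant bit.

13

0b10100011000111 = 10100011000111
The topmost 1 is at position 13 (since 2^13 = 8192 ≤ 10439 < 16384).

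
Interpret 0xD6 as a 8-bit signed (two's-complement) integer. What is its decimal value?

pattern = 11010110 (MSB is 1 ⇒ negative)
Invert: 00101001, add 1 → 00101010 = 42, so the value is -42.
(Equivalently: 214 - 2^8 = 214 - 256 = -42.)

-42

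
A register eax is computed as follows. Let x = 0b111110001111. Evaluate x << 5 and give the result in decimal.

127456

x = 00000111110001111
shift left by 5 → 11111000111100000 = 127456
(equivalently, 3983 × 2^5 = 3983 × 32)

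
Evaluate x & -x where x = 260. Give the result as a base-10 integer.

4

x = 100000100 = 260
-x (two's complement) = …011111100
AND   = 000000100 = 4
(x & -x isolates the lowest set bit of x.)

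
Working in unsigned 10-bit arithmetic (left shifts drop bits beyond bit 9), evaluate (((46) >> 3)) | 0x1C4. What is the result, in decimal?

46 = 0000101110
→ >> 3 → 0000000101 = 5
0x1C4 = 0111000100
→ | → 0111000101 = 453

453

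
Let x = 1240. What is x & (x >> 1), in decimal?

72

x = 10011011000 = 1240
x>>1 = 01001101100
AND  = 00001001000 = 72
(x & (x >> 1) has a 1 wherever x has two consecutive 1 bits.)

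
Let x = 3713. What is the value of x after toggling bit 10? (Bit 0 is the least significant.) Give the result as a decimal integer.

2689

x = 111010000001
bit 10 is currently 1; toggle it via x ^ (1 << 10) = x ^ 1024
→ 101010000001 = 2689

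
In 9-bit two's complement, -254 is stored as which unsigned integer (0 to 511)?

258

254 in 9 bits: 011111110
Invert: 100000001
Add 1:  100000010 = 258
(Check: 2^9 - 254 = 512 - 254 = 258.)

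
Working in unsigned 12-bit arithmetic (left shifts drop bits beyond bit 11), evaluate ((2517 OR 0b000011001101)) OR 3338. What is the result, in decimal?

2517 = 100111010101
0b000011001101 = 000011001101
→ OR → 100111011101 = 2525
3338 = 110100001010
→ OR → 110111011111 = 3551

3551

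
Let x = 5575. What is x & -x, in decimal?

1

x = 1010111000111 = 5575
-x (two's complement) = …0101000111001
AND   = 0000000000001 = 1
(x & -x isolates the lowest set bit of x.)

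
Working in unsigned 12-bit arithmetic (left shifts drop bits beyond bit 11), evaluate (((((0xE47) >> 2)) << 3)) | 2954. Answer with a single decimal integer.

3978

0xE47 = 111001000111
→ >> 2 → 001110010001 = 913
→ << 3 (mod 2^12) → 110010001000 = 3208
2954 = 101110001010
→ | → 111110001010 = 3978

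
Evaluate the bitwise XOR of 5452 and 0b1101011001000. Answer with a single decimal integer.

5452 = 1010101001100
b = 1101011001000
XOR → 0111110000100 = 3972

3972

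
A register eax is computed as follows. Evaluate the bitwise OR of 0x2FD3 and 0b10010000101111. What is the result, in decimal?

0x2FD3 = 10111111010011
b = 10010000101111
 OR → 10111111111111 = 12287

12287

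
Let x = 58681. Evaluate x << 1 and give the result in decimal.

58681 = 01110010100111001
shift left by 1 → 11100101001110010 = 117362
(equivalently, 58681 × 2^1 = 58681 × 2)

117362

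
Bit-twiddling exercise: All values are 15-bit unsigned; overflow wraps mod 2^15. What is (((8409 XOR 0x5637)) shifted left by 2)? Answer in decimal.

23480

8409 = 010000011011001
0x5637 = 101011000110111
→ XOR → 111011011101110 = 30446
→ shifted left by 2 (mod 2^15) → 101101110111000 = 23480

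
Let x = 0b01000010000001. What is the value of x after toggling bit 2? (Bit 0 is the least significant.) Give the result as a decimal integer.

4229

x = 01000010000001
bit 2 is currently 0; toggle it via x ^ (1 << 2) = x ^ 4
→ 01000010000101 = 4229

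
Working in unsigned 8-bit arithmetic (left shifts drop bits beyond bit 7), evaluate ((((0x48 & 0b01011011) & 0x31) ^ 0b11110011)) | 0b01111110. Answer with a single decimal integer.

255

0x48 = 01001000
0b01011011 = 01011011
→ & → 01001000 = 72
0x31 = 00110001
→ & → 00000000 = 0
0b11110011 = 11110011
→ ^ → 11110011 = 243
0b01111110 = 01111110
→ | → 11111111 = 255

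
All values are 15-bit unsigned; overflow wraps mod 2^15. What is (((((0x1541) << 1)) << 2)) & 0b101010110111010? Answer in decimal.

8

0x1541 = 001010101000001
→ << 1 (mod 2^15) → 010101010000010 = 10882
→ << 2 (mod 2^15) → 010101000001000 = 10760
0b101010110111010 = 101010110111010
→ & → 000000000001000 = 8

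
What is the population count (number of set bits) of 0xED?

6

0xED = 11101101
Count the 1s: 1 + 1 + 1 + 1 + 1 + 1 = 6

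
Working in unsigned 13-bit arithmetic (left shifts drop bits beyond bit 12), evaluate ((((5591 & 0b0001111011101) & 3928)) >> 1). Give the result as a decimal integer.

168

5591 = 1010111010111
0b0001111011101 = 0001111011101
→ & → 0000111010101 = 469
3928 = 0111101011000
→ & → 0000101010000 = 336
→ >> 1 → 0000010101000 = 168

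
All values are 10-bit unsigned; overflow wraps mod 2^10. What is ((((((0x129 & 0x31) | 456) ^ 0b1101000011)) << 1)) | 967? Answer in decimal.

0x129 = 0100101001
0x31 = 0000110001
→ & → 0000100001 = 33
456 = 0111001000
→ | → 0111101001 = 489
0b1101000011 = 1101000011
→ ^ → 1010101010 = 682
→ << 1 (mod 2^10) → 0101010100 = 340
967 = 1111000111
→ | → 1111010111 = 983

983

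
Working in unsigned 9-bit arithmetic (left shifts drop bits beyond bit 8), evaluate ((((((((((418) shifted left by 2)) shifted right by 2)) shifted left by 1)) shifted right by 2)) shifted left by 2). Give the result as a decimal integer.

418 = 110100010
→ shifted left by 2 (mod 2^9) → 010001000 = 136
→ shifted right by 2 → 000100010 = 34
→ shifted left by 1 (mod 2^9) → 001000100 = 68
→ shifted right by 2 → 000010001 = 17
→ shifted left by 2 (mod 2^9) → 001000100 = 68

68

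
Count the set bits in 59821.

59821 = 1110100110101101
Count the 1s: 1 + 1 + 1 + 1 + 1 + 1 + 1 + 1 + 1 + 1 = 10

10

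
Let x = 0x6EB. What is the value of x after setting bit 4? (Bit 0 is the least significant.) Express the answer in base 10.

1787

x = 011011101011
bit 4 is currently 0; set it via x | (1 << 4) = x | 16
→ 011011111011 = 1787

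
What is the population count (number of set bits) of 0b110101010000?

n = 110101010000
Count the 1s: 1 + 1 + 1 + 1 + 1 = 5

5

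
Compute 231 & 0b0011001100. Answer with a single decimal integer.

231 = 11100111
b = 11001100
AND → 11000100 = 196

196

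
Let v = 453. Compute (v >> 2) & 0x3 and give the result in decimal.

v = 111000101
Shift right by 2: 1110001
Mask low 2 bits: 01 = 1

1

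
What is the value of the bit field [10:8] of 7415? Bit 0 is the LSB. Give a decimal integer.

v = 01110011110111
Shift right by 8: 011100
Mask low 3 bits: 100 = 4

4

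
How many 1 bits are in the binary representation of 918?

6

918 = 1110010110
Count the 1s: 1 + 1 + 1 + 1 + 1 + 1 = 6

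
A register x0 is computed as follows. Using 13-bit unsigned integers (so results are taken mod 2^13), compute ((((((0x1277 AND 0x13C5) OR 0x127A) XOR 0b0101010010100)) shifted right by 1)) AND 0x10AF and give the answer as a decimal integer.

0x1277 = 1001001110111
0x13C5 = 1001111000101
→ AND → 1001001000101 = 4677
0x127A = 1001001111010
→ OR → 1001001111111 = 4735
0b0101010010100 = 0101010010100
→ XOR → 1100011101011 = 6379
→ shifted right by 1 → 0110001110101 = 3189
0x10AF = 1000010101111
→ AND → 0000000100101 = 37

37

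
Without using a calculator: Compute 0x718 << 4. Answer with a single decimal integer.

29056

0x718 = 000011100011000
shift left by 4 → 111000110000000 = 29056
(equivalently, 1816 × 2^4 = 1816 × 16)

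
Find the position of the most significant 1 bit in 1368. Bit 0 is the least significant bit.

10

1368 = 10101011000
The topmost 1 is at position 10 (since 2^10 = 1024 ≤ 1368 < 2048).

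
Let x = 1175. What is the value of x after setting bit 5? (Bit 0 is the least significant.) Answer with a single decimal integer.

x = 010010010111
bit 5 is currently 0; set it via x | (1 << 5) = x | 32
→ 010010110111 = 1207

1207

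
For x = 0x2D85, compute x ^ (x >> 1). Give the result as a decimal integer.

15175

x = 10110110000101 = 11653
x>>1 = 01011011000010
XOR  = 11101101000111 = 15175
(x ^ (x >> 1) gives the standard binary-reflected Gray code of x.)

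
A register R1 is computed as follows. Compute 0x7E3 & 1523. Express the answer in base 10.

1507

0x7E3 = 11111100011
1523 = 10111110011
AND → 10111100011 = 1507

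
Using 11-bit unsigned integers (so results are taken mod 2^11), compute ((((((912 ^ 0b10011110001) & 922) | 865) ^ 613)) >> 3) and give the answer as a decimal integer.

32

912 = 01110010000
0b10011110001 = 10011110001
→ ^ → 11101100001 = 1889
922 = 01110011010
→ & → 01100000000 = 768
865 = 01101100001
→ | → 01101100001 = 865
613 = 01001100101
→ ^ → 00100000100 = 260
→ >> 3 → 00000100000 = 32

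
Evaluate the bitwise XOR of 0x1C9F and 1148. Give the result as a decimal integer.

6371

0x1C9F = 1110010011111
1148 = 0010001111100
XOR → 1100011100011 = 6371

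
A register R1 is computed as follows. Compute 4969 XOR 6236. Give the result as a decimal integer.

4969 = 1001101101001
6236 = 1100001011100
XOR → 0101100110101 = 2869

2869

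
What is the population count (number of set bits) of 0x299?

5

0x299 = 1010011001
Count the 1s: 1 + 1 + 1 + 1 + 1 = 5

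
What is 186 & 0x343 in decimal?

186 = 0010111010
0x343 = 1101000011
AND → 0000000010 = 2

2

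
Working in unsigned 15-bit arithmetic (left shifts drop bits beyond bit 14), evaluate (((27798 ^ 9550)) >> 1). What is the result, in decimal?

9452

27798 = 110110010010110
9550 = 010010101001110
→ ^ → 100100111011000 = 18904
→ >> 1 → 010010011101100 = 9452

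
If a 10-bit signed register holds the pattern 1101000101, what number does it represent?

-187

pattern = 1101000101 (MSB is 1 ⇒ negative)
Invert: 0010111010, add 1 → 0010111011 = 187, so the value is -187.
(Equivalently: 837 - 2^10 = 837 - 1024 = -187.)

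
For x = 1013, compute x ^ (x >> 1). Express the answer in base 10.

x = 1111110101 = 1013
x>>1 = 0111111010
XOR  = 1000001111 = 527
(x ^ (x >> 1) gives the standard binary-reflected Gray code of x.)

527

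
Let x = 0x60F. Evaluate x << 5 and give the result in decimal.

49632

0x60F = 0000011000001111
shift left by 5 → 1100000111100000 = 49632
(equivalently, 1551 × 2^5 = 1551 × 32)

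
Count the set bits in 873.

6

873 = 1101101001
Count the 1s: 1 + 1 + 1 + 1 + 1 + 1 = 6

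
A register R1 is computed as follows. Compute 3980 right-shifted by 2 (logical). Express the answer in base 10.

995

3980 = 111110001100
shift right by 2 → 001111100011 = 995
(equivalently, floor(3980 / 4))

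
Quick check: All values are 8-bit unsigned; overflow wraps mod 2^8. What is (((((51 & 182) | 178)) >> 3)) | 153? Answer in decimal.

51 = 00110011
182 = 10110110
→ & → 00110010 = 50
178 = 10110010
→ | → 10110010 = 178
→ >> 3 → 00010110 = 22
153 = 10011001
→ | → 10011111 = 159

159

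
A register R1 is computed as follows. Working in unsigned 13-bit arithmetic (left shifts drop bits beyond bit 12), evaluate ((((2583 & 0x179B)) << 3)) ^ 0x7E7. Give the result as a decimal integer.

2583 = 0101000010111
0x179B = 1011110011011
→ & → 0001000010011 = 531
→ << 3 (mod 2^13) → 1000010011000 = 4248
0x7E7 = 0011111100111
→ ^ → 1011101111111 = 6015

6015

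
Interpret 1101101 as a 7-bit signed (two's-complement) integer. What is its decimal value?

pattern = 1101101 (MSB is 1 ⇒ negative)
Invert: 0010010, add 1 → 0010011 = 19, so the value is -19.
(Equivalently: 109 - 2^7 = 109 - 128 = -19.)

-19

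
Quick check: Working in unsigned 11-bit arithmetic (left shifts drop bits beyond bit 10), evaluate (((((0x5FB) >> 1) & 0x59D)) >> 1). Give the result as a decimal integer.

0x5FB = 10111111011
→ >> 1 → 01011111101 = 765
0x59D = 10110011101
→ & → 00010011101 = 157
→ >> 1 → 00001001110 = 78

78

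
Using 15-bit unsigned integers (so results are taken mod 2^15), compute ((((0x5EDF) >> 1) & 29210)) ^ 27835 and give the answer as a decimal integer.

20145

0x5EDF = 101111011011111
→ >> 1 → 010111101101111 = 12143
29210 = 111001000011010
→ & → 010001000001010 = 8714
27835 = 110110010111011
→ ^ → 100111010110001 = 20145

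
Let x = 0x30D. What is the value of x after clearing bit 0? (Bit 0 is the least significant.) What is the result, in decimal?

780

x = 00001100001101
bit 0 is currently 1; clear it via x & ~(1 << 0) = x & ~1
→ 00001100001100 = 780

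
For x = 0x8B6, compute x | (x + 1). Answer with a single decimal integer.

x = 100010110110 = 2230
x + 1 = 100010110111
OR    = 100010110111 = 2231
(x | (x + 1) sets the lowest cleared bit.)

2231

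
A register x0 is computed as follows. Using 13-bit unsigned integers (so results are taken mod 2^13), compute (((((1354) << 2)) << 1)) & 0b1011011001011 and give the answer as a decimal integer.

1354 = 0010101001010
→ << 2 (mod 2^13) → 1010100101000 = 5416
→ << 1 (mod 2^13) → 0101001010000 = 2640
0b1011011001011 = 1011011001011
→ & → 0001001000000 = 576

576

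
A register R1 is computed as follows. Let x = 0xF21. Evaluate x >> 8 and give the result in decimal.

15

0xF21 = 111100100001
shift right by 8 → 000000001111 = 15
(equivalently, floor(3873 / 256))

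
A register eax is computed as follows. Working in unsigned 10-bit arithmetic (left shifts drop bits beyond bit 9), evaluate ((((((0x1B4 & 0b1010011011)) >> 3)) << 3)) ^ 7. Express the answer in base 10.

0x1B4 = 0110110100
0b1010011011 = 1010011011
→ & → 0010010000 = 144
→ >> 3 → 0000010010 = 18
→ << 3 (mod 2^10) → 0010010000 = 144
7 = 0000000111
→ ^ → 0010010111 = 151

151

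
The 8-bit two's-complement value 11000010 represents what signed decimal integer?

pattern = 11000010 (MSB is 1 ⇒ negative)
Invert: 00111101, add 1 → 00111110 = 62, so the value is -62.
(Equivalently: 194 - 2^8 = 194 - 256 = -62.)

-62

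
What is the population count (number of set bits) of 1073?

1073 = 10000110001
Count the 1s: 1 + 1 + 1 + 1 = 4

4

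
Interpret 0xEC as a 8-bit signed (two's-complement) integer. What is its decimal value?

pattern = 11101100 (MSB is 1 ⇒ negative)
Invert: 00010011, add 1 → 00010100 = 20, so the value is -20.
(Equivalently: 236 - 2^8 = 236 - 256 = -20.)

-20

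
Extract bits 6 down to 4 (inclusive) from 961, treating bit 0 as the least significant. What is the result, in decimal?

4

v = 1111000001
Shift right by 4: 111100
Mask low 3 bits: 100 = 4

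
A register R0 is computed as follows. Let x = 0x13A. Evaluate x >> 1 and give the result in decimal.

0x13A = 100111010
shift right by 1 → 010011101 = 157
(equivalently, floor(314 / 2))

157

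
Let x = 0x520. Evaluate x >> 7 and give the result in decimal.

10

0x520 = 10100100000
shift right by 7 → 00000001010 = 10
(equivalently, floor(1312 / 128))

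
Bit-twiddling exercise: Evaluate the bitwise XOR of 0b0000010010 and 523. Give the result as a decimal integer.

537

a = 0000010010
523 = 1000001011
XOR → 1000011001 = 537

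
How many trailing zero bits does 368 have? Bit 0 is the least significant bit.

4

368 = 101110000
Trailing zeros: 4, so the lowest set bit is bit 4 (value 16).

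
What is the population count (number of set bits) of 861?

861 = 1101011101
Count the 1s: 1 + 1 + 1 + 1 + 1 + 1 + 1 = 7

7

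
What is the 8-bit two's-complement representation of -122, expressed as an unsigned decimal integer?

122 in 8 bits: 01111010
Invert: 10000101
Add 1:  10000110 = 134
(Check: 2^8 - 122 = 256 - 122 = 134.)

134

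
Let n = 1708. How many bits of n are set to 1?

6

1708 = 11010101100
Count the 1s: 1 + 1 + 1 + 1 + 1 + 1 = 6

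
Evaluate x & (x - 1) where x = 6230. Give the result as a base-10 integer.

6228

x = 1100001010110 = 6230
x - 1 = 1100001010101
AND   = 1100001010100 = 6228
(x & (x - 1) clears the lowest set bit of x.)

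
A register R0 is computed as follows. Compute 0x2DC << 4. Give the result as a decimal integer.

0x2DC = 00001011011100
shift left by 4 → 10110111000000 = 11712
(equivalently, 732 × 2^4 = 732 × 16)

11712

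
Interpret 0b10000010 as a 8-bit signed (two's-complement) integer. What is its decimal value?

pattern = 10000010 (MSB is 1 ⇒ negative)
Invert: 01111101, add 1 → 01111110 = 126, so the value is -126.
(Equivalently: 130 - 2^8 = 130 - 256 = -126.)

-126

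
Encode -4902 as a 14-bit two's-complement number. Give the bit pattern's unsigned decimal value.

4902 in 14 bits: 01001100100110
Invert: 10110011011001
Add 1:  10110011011010 = 11482
(Check: 2^14 - 4902 = 16384 - 4902 = 11482.)

11482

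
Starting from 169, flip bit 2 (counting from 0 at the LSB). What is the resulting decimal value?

x = 00010101001
bit 2 is currently 0; toggle it via x ^ (1 << 2) = x ^ 4
→ 00010101101 = 173

173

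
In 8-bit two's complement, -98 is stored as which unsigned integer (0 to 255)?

98 in 8 bits: 01100010
Invert: 10011101
Add 1:  10011110 = 158
(Check: 2^8 - 98 = 256 - 98 = 158.)

158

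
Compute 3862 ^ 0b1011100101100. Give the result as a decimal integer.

3862 = 0111100010110
b = 1011100101100
XOR → 1100000111010 = 6202

6202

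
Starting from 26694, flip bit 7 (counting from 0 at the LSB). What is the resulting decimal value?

x = 110100001000110
bit 7 is currently 0; toggle it via x ^ (1 << 7) = x ^ 128
→ 110100011000110 = 26822

26822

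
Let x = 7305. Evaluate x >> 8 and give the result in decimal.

28

7305 = 1110010001001
shift right by 8 → 0000000011100 = 28
(equivalently, floor(7305 / 256))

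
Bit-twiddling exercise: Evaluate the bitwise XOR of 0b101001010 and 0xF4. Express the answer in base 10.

446

a = 101001010
0xF4 = 011110100
XOR → 110111110 = 446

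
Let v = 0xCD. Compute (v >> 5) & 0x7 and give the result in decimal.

6

v = 11001101
Shift right by 5: 110
Mask low 3 bits: 110 = 6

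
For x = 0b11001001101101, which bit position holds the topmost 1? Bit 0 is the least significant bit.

0b11001001101101 = 11001001101101
The topmost 1 is at position 13 (since 2^13 = 8192 ≤ 12909 < 16384).

13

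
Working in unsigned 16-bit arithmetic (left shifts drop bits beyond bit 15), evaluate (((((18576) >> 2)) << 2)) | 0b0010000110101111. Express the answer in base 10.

27071

18576 = 0100100010010000
→ >> 2 → 0001001000100100 = 4644
→ << 2 (mod 2^16) → 0100100010010000 = 18576
0b0010000110101111 = 0010000110101111
→ | → 0110100110111111 = 27071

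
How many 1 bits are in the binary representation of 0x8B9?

0x8B9 = 100010111001
Count the 1s: 1 + 1 + 1 + 1 + 1 + 1 = 6

6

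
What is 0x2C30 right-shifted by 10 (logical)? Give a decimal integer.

0x2C30 = 10110000110000
shift right by 10 → 00000000001011 = 11
(equivalently, floor(11312 / 1024))

11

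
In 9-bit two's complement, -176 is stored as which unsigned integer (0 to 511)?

336

176 in 9 bits: 010110000
Invert: 101001111
Add 1:  101010000 = 336
(Check: 2^9 - 176 = 512 - 176 = 336.)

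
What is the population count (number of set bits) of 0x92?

3

0x92 = 10010010
Count the 1s: 1 + 1 + 1 = 3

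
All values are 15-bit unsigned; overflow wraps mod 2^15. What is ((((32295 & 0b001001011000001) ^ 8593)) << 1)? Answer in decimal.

32295 = 111111000100111
0b001001011000001 = 001001011000001
→ & → 001001000000001 = 4609
8593 = 010000110010001
→ ^ → 011001110010000 = 13200
→ << 1 (mod 2^15) → 110011100100000 = 26400

26400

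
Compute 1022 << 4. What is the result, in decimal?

1022 = 00001111111110
shift left by 4 → 11111111100000 = 16352
(equivalently, 1022 × 2^4 = 1022 × 16)

16352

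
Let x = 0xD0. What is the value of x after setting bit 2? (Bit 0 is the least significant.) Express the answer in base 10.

x = 0011010000
bit 2 is currently 0; set it via x | (1 << 2) = x | 4
→ 0011010100 = 212

212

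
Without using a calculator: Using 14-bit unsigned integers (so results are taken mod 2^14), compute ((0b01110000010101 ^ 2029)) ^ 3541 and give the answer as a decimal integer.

0b01110000010101 = 01110000010101
2029 = 00011111101101
→ ^ → 01101111111000 = 7160
3541 = 00110111010101
→ ^ → 01011000101101 = 5677

5677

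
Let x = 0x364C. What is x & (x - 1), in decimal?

13896

x = 11011001001100 = 13900
x - 1 = 11011001001011
AND   = 11011001001000 = 13896
(x & (x - 1) clears the lowest set bit of x.)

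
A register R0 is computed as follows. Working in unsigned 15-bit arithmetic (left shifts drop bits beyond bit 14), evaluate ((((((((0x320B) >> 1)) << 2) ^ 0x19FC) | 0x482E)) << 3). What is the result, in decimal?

0x320B = 011001000001011
→ >> 1 → 001100100000101 = 6405
→ << 2 (mod 2^15) → 110010000010100 = 25620
0x19FC = 001100111111100
→ ^ → 111110111101000 = 32232
0x482E = 100100000101110
→ | → 111110111101110 = 32238
→ << 3 (mod 2^15) → 110111101110000 = 28528

28528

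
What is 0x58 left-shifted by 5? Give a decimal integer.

2816

0x58 = 000001011000
shift left by 5 → 101100000000 = 2816
(equivalently, 88 × 2^5 = 88 × 32)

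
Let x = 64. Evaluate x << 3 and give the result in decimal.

512

64 = 0001000000
shift left by 3 → 1000000000 = 512
(equivalently, 64 × 2^3 = 64 × 8)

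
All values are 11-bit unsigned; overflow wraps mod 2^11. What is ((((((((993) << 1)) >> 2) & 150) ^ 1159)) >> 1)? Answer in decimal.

523

993 = 01111100001
→ << 1 (mod 2^11) → 11111000010 = 1986
→ >> 2 → 00111110000 = 496
150 = 00010010110
→ & → 00010010000 = 144
1159 = 10010000111
→ ^ → 10000010111 = 1047
→ >> 1 → 01000001011 = 523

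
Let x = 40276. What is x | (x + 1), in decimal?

40277

x = 1001110101010100 = 40276
x + 1 = 1001110101010101
OR    = 1001110101010101 = 40277
(x | (x + 1) sets the lowest cleared bit.)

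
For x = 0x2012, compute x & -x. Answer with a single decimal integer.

x = 10000000010010 = 8210
-x (two's complement) = …01111111101110
AND   = 00000000000010 = 2
(x & -x isolates the lowest set bit of x.)

2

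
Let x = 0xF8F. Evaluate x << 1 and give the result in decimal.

0xF8F = 0111110001111
shift left by 1 → 1111100011110 = 7966
(equivalently, 3983 × 2^1 = 3983 × 2)

7966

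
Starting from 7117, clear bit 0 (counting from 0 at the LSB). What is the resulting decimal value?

x = 1101111001101
bit 0 is currently 1; clear it via x & ~(1 << 0) = x & ~1
→ 1101111001100 = 7116

7116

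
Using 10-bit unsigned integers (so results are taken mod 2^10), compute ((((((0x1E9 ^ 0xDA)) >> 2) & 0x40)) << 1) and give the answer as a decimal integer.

128

0x1E9 = 0111101001
0xDA = 0011011010
→ ^ → 0100110011 = 307
→ >> 2 → 0001001100 = 76
0x40 = 0001000000
→ & → 0001000000 = 64
→ << 1 (mod 2^10) → 0010000000 = 128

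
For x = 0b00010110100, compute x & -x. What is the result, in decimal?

4

x = 10110100 = 180
-x (two's complement) = …01001100
AND   = 00000100 = 4
(x & -x isolates the lowest set bit of x.)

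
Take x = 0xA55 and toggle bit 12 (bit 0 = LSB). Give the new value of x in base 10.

6741

x = 0101001010101
bit 12 is currently 0; toggle it via x ^ (1 << 12) = x ^ 4096
→ 1101001010101 = 6741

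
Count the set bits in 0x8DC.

6

0x8DC = 100011011100
Count the 1s: 1 + 1 + 1 + 1 + 1 + 1 = 6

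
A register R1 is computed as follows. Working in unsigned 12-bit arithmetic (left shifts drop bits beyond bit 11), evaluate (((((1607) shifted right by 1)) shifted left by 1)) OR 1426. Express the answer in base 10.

2006

1607 = 011001000111
→ shifted right by 1 → 001100100011 = 803
→ shifted left by 1 (mod 2^12) → 011001000110 = 1606
1426 = 010110010010
→ OR → 011111010110 = 2006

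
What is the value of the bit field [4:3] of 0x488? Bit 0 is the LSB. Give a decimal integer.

v = 10010001000
Shift right by 3: 10010001
Mask low 2 bits: 01 = 1

1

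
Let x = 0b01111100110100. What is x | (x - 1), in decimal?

x = 1111100110100 = 7988
x - 1 = 1111100110011
OR    = 1111100110111 = 7991
(x | (x - 1) sets all bits below the lowest set bit.)

7991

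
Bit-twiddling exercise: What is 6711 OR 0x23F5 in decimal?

15351

6711 = 01101000110111
0x23F5 = 10001111110101
 OR → 11101111110111 = 15351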